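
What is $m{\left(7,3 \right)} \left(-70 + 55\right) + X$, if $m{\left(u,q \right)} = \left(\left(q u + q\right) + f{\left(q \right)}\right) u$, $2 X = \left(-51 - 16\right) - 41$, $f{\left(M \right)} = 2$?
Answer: $-2784$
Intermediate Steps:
$X = -54$ ($X = \frac{\left(-51 - 16\right) - 41}{2} = \frac{-67 - 41}{2} = \frac{1}{2} \left(-108\right) = -54$)
$m{\left(u,q \right)} = u \left(2 + q + q u\right)$ ($m{\left(u,q \right)} = \left(\left(q u + q\right) + 2\right) u = \left(\left(q + q u\right) + 2\right) u = \left(2 + q + q u\right) u = u \left(2 + q + q u\right)$)
$m{\left(7,3 \right)} \left(-70 + 55\right) + X = 7 \left(2 + 3 + 3 \cdot 7\right) \left(-70 + 55\right) - 54 = 7 \left(2 + 3 + 21\right) \left(-15\right) - 54 = 7 \cdot 26 \left(-15\right) - 54 = 182 \left(-15\right) - 54 = -2730 - 54 = -2784$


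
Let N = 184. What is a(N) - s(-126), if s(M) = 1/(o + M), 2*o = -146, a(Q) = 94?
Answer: 18707/199 ≈ 94.005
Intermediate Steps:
o = -73 (o = (½)*(-146) = -73)
s(M) = 1/(-73 + M)
a(N) - s(-126) = 94 - 1/(-73 - 126) = 94 - 1/(-199) = 94 - 1*(-1/199) = 94 + 1/199 = 18707/199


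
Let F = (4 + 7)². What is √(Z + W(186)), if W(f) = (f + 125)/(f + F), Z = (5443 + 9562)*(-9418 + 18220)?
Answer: √12447843463967/307 ≈ 11492.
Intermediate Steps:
F = 121 (F = 11² = 121)
Z = 132074010 (Z = 15005*8802 = 132074010)
W(f) = (125 + f)/(121 + f) (W(f) = (f + 125)/(f + 121) = (125 + f)/(121 + f))
√(Z + W(186)) = √(132074010 + (125 + 186)/(121 + 186)) = √(132074010 + 311/307) = √(40546721381/307) = √12447843463967/307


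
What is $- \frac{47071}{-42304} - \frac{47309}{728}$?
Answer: $- \frac{245886531}{3849664} \approx -63.872$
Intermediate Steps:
$- \frac{47071}{-42304} - \frac{47309}{728} = \left(-47071\right) \left(- \frac{1}{42304}\right) - \frac{47309}{728} = \frac{47071}{42304} - \frac{47309}{728} = - \frac{245886531}{3849664}$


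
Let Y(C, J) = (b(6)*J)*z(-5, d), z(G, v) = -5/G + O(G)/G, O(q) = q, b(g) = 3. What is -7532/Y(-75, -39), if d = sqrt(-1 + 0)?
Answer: 3766/117 ≈ 32.188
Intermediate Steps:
d = I (d = sqrt(-1) = I ≈ 1.0*I)
z(G, v) = 1 - 5/G (z(G, v) = -5/G + G/G = -5/G + 1 = 1 - 5/G)
Y(C, J) = 6*J (Y(C, J) = (3*J)*((-5 - 5)/(-5)) = (3*J)*(-1/5*(-10)) = (3*J)*2 = 6*J)
-7532/Y(-75, -39) = -7532/(6*(-39)) = -7532/(-234) = -7532*(-1/234) = 3766/117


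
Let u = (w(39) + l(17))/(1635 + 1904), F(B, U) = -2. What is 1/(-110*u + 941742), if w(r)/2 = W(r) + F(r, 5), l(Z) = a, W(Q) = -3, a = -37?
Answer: 3539/3332830108 ≈ 1.0619e-6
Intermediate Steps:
l(Z) = -37
w(r) = -10 (w(r) = 2*(-3 - 2) = 2*(-5) = -10)
u = -47/3539 (u = (-10 - 37)/(1635 + 1904) = -47/3539 ≈ -0.013281)
1/(-110*u + 941742) = 1/(-110*(-47/3539) + 941742) = 1/(5170/3539 + 941742) = 1/(3332830108/3539) = 3539/3332830108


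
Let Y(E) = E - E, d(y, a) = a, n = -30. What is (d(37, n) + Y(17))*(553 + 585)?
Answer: -34140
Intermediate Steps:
Y(E) = 0
(d(37, n) + Y(17))*(553 + 585) = (-30 + 0)*(553 + 585) = -30*1138 = -34140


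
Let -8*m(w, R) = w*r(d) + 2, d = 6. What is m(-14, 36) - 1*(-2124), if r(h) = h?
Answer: 8537/4 ≈ 2134.3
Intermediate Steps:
m(w, R) = -¼ - 3*w/4 (m(w, R) = -(w*6 + 2)/8 = -(6*w + 2)/8 = -(2 + 6*w)/8 = -¼ - 3*w/4)
m(-14, 36) - 1*(-2124) = (-¼ - ¾*(-14)) - 1*(-2124) = (-¼ + 21/2) + 2124 = 41/4 + 2124 = 8537/4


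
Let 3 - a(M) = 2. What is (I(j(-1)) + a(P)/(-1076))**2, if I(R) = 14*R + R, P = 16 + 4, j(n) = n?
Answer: 260531881/1157776 ≈ 225.03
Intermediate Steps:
P = 20
a(M) = 1 (a(M) = 3 - 1*2 = 3 - 2 = 1)
I(R) = 15*R
(I(j(-1)) + a(P)/(-1076))**2 = (15*(-1) + 1/(-1076))**2 = (-15 + 1*(-1/1076))**2 = (-15 - 1/1076)**2 = (-16141/1076)**2 = 260531881/1157776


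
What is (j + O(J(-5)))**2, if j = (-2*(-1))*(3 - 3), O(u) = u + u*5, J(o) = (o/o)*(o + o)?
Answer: 3600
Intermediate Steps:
J(o) = 2*o (J(o) = 1*(2*o) = 2*o)
O(u) = 6*u (O(u) = u + 5*u = 6*u)
j = 0 (j = 2*0 = 0)
(j + O(J(-5)))**2 = (0 + 6*(2*(-5)))**2 = (0 + 6*(-10))**2 = (0 - 60)**2 = (-60)**2 = 3600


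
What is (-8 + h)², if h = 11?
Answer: 9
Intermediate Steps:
(-8 + h)² = (-8 + 11)² = 3² = 9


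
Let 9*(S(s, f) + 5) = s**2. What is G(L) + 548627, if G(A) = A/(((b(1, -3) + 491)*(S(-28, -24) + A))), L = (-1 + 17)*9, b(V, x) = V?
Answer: 45774693853/83435 ≈ 5.4863e+5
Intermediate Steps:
L = 144 (L = 16*9 = 144)
S(s, f) = -5 + s**2/9
G(A) = A/(121196/3 + 492*A) (G(A) = A/(((1 + 491)*((-5 + (1/9)*(-28)**2) + A))) = A/((492*((-5 + (1/9)*784) + A))) = A/((492*((-5 + 784/9) + A))) = A/((492*(739/9 + A))) = A/(121196/3 + 492*A))
G(L) + 548627 = (3/164)*144/(739 + 9*144) + 548627 = (3/164)*144/(739 + 1296) + 548627 = (3/164)*144/2035 + 548627 = (3/164)*144*(1/2035) + 548627 = 108/83435 + 548627 = 45774693853/83435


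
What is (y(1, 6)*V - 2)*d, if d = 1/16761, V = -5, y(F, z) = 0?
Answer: -2/16761 ≈ -0.00011932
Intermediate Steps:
d = 1/16761 ≈ 5.9662e-5
(y(1, 6)*V - 2)*d = (0*(-5) - 2)*(1/16761) = (0 - 2)*(1/16761) = -2*1/16761 = -2/16761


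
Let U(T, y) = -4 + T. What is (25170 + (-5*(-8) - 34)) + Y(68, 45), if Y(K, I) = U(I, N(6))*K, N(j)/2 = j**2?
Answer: 27964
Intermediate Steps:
N(j) = 2*j**2
Y(K, I) = K*(-4 + I) (Y(K, I) = (-4 + I)*K = K*(-4 + I))
(25170 + (-5*(-8) - 34)) + Y(68, 45) = (25170 + (-5*(-8) - 34)) + 68*(-4 + 45) = (25170 + (40 - 34)) + 68*41 = (25170 + 6) + 2788 = 25176 + 2788 = 27964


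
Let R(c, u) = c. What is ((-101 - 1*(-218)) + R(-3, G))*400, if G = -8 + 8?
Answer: 45600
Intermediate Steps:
G = 0
((-101 - 1*(-218)) + R(-3, G))*400 = ((-101 - 1*(-218)) - 3)*400 = ((-101 + 218) - 3)*400 = (117 - 3)*400 = 114*400 = 45600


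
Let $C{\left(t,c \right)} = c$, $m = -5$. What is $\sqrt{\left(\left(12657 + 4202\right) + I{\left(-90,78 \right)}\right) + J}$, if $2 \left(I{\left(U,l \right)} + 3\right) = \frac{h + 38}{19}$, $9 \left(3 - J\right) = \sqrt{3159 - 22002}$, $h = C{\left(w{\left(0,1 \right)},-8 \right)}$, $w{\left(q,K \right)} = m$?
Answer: $\frac{\sqrt{54777456 - 361 i \sqrt{18843}}}{57} \approx 129.85 - 0.058732 i$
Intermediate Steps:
$w{\left(q,K \right)} = -5$
$h = -8$
$J = 3 - \frac{i \sqrt{18843}}{9}$ ($J = 3 - \frac{\sqrt{3159 - 22002}}{9} = 3 - \frac{\sqrt{-18843}}{9} = 3 - \frac{i \sqrt{18843}}{9} \approx 3.0 - 15.252 i$)
$I{\left(U,l \right)} = - \frac{42}{19}$ ($I{\left(U,l \right)} = -3 + \frac{\left(-8 + 38\right) \frac{1}{19}}{2} = -3 + \frac{30 \cdot \frac{1}{19}}{2} = -3 + \frac{1}{2} \cdot \frac{30}{19} = -3 + \frac{15}{19} = - \frac{42}{19}$)
$\sqrt{\left(\left(12657 + 4202\right) + I{\left(-90,78 \right)}\right) + J} = \sqrt{\left(\left(12657 + 4202\right) - \frac{42}{19}\right) + \left(3 - \frac{i \sqrt{18843}}{9}\right)} = \sqrt{\left(16859 - \frac{42}{19}\right) + \left(3 - \frac{i \sqrt{18843}}{9}\right)} = \sqrt{\frac{320279}{19} + \left(3 - \frac{i \sqrt{18843}}{9}\right)} = \sqrt{\frac{320336}{19} - \frac{i \sqrt{18843}}{9}}$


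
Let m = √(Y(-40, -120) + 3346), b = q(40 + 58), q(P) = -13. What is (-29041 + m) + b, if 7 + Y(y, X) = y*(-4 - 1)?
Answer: -29054 + √3539 ≈ -28995.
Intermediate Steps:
Y(y, X) = -7 - 5*y (Y(y, X) = -7 + y*(-4 - 1) = -7 + y*(-5) = -7 - 5*y)
b = -13
m = √3539 (m = √((-7 - 5*(-40)) + 3346) = √((-7 + 200) + 3346) = √(193 + 3346) = √3539 ≈ 59.490)
(-29041 + m) + b = (-29041 + √3539) - 13 = -29054 + √3539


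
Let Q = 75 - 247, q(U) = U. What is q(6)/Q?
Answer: -3/86 ≈ -0.034884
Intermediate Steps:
Q = -172
q(6)/Q = 6/(-172) = -1/172*6 = -3/86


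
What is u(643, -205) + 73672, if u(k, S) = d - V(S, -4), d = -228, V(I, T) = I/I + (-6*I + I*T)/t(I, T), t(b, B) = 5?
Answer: 73033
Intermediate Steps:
V(I, T) = 1 - 6*I/5 + I*T/5 (V(I, T) = I/I + (-6*I + I*T)/5 = 1 + (-6*I + I*T)*(⅕) = 1 + (-6*I/5 + I*T/5) = 1 - 6*I/5 + I*T/5)
u(k, S) = -229 + 2*S (u(k, S) = -228 - (1 - 6*S/5 + (⅕)*S*(-4)) = -228 - (1 - 6*S/5 - 4*S/5) = -228 - (1 - 2*S) = -228 + (-1 + 2*S) = -229 + 2*S)
u(643, -205) + 73672 = (-229 + 2*(-205)) + 73672 = (-229 - 410) + 73672 = -639 + 73672 = 73033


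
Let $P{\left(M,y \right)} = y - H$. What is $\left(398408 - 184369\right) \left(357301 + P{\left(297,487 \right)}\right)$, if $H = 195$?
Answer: $76538848127$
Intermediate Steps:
$P{\left(M,y \right)} = -195 + y$ ($P{\left(M,y \right)} = y - 195 = -195 + y$)
$\left(398408 - 184369\right) \left(357301 + P{\left(297,487 \right)}\right) = \left(398408 - 184369\right) \left(357301 + \left(-195 + 487\right)\right) = 214039 \left(357301 + 292\right) = 214039 \cdot 357593 = 76538848127$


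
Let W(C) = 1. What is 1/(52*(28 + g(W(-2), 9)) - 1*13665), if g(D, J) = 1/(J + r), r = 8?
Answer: -17/207501 ≈ -8.1927e-5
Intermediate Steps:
g(D, J) = 1/(8 + J) (g(D, J) = 1/(J + 8) = 1/(8 + J))
1/(52*(28 + g(W(-2), 9)) - 1*13665) = 1/(52*(28 + 1/(8 + 9)) - 1*13665) = 1/(52*(28 + 1/17) - 13665) = 1/(52*(477/17) - 13665) = 1/(24804/17 - 13665) = 1/(-207501/17) = -17/207501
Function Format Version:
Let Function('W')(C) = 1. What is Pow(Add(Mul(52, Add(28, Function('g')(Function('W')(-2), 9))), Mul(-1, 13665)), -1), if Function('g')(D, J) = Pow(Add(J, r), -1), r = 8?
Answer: Rational(-17, 207501) ≈ -8.1927e-5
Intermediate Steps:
Function('g')(D, J) = Pow(Add(8, J), -1) (Function('g')(D, J) = Pow(Add(J, 8), -1) = Pow(Add(8, J), -1))
Pow(Add(Mul(52, Add(28, Function('g')(Function('W')(-2), 9))), Mul(-1, 13665)), -1) = Pow(Add(Mul(52, Add(28, Pow(Add(8, 9), -1))), Mul(-1, 13665)), -1) = Pow(Add(Mul(52, Add(28, Pow(17, -1))), -13665), -1) = Pow(Add(Mul(52, Add(28, Rational(1, 17))), -13665), -1) = Pow(Add(Mul(52, Rational(477, 17)), -13665), -1) = Pow(Add(Rational(24804, 17), -13665), -1) = Pow(Rational(-207501, 17), -1) = Rational(-17, 207501)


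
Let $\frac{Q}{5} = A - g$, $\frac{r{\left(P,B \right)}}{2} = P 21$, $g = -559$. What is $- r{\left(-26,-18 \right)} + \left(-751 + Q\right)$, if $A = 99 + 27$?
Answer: $3766$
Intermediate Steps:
$A = 126$
$r{\left(P,B \right)} = 42 P$ ($r{\left(P,B \right)} = 2 P 21 = 2 \cdot 21 P = 42 P$)
$Q = 3425$ ($Q = 5 \left(126 - -559\right) = 5 \left(126 + 559\right) = 5 \cdot 685 = 3425$)
$- r{\left(-26,-18 \right)} + \left(-751 + Q\right) = - 42 \left(-26\right) + \left(-751 + 3425\right) = \left(-1\right) \left(-1092\right) + 2674 = 1092 + 2674 = 3766$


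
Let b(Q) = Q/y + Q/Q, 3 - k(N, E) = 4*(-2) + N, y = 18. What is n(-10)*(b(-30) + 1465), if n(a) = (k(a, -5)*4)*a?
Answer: -1230040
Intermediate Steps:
k(N, E) = 11 - N (k(N, E) = 3 - (4*(-2) + N) = 3 - (-8 + N) = 3 + (8 - N) = 11 - N)
n(a) = a*(44 - 4*a) (n(a) = ((11 - a)*4)*a = (44 - 4*a)*a = a*(44 - 4*a))
b(Q) = 1 + Q/18 (b(Q) = Q/18 + Q/Q = Q*(1/18) + 1 = Q/18 + 1 = 1 + Q/18)
n(-10)*(b(-30) + 1465) = (4*(-10)*(11 - 1*(-10)))*((1 + (1/18)*(-30)) + 1465) = (4*(-10)*(11 + 10))*((1 - 5/3) + 1465) = (4*(-10)*21)*(-⅔ + 1465) = -840*4393/3 = -1230040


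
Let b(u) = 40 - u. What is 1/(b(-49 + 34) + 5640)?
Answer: 1/5695 ≈ 0.00017559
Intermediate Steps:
1/(b(-49 + 34) + 5640) = 1/((40 - (-49 + 34)) + 5640) = 1/((40 - 1*(-15)) + 5640) = 1/((40 + 15) + 5640) = 1/(55 + 5640) = 1/5695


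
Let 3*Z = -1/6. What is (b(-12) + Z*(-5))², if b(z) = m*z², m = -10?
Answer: 671587225/324 ≈ 2.0728e+6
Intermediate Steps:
Z = -1/18 (Z = (-1/6)/3 = (-1*⅙)/3 = (⅓)*(-⅙) = -1/18 ≈ -0.055556)
b(z) = -10*z²
(b(-12) + Z*(-5))² = (-10*(-12)² - 1/18*(-5))² = (-10*144 + 5/18)² = (-1440 + 5/18)² = (-25915/18)² = 671587225/324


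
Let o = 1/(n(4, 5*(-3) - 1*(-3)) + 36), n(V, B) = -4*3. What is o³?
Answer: 1/13824 ≈ 7.2338e-5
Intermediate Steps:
n(V, B) = -12
o = 1/24 (o = 1/(-12 + 36) = 1/24 ≈ 0.041667)
o³ = (1/24)³ = 1/13824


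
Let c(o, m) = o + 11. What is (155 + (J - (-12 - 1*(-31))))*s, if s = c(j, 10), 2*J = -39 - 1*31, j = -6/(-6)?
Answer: 1212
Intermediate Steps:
j = 1 (j = -6*(-⅙) = 1)
J = -35 (J = (-39 - 1*31)/2 = (-39 - 31)/2 = (½)*(-70) = -35)
c(o, m) = 11 + o
s = 12 (s = 11 + 1 = 12)
(155 + (J - (-12 - 1*(-31))))*s = (155 + (-35 - (-12 - 1*(-31))))*12 = (155 + (-35 - (-12 + 31)))*12 = (155 + (-35 - 1*19))*12 = (155 + (-35 - 19))*12 = (155 - 54)*12 = 101*12 = 1212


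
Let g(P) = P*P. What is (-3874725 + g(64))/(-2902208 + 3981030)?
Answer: -3870629/1078822 ≈ -3.5878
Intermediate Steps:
g(P) = P²
(-3874725 + g(64))/(-2902208 + 3981030) = (-3874725 + 64²)/(-2902208 + 3981030) = (-3874725 + 4096)/1078822 = -3870629*1/1078822 = -3870629/1078822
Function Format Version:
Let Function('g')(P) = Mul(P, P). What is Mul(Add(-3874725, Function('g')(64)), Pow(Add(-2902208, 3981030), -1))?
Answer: Rational(-3870629, 1078822) ≈ -3.5878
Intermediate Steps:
Function('g')(P) = Pow(P, 2)
Mul(Add(-3874725, Function('g')(64)), Pow(Add(-2902208, 3981030), -1)) = Mul(Add(-3874725, Pow(64, 2)), Pow(Add(-2902208, 3981030), -1)) = Mul(Add(-3874725, 4096), Pow(1078822, -1)) = Mul(-3870629, Rational(1, 1078822)) = Rational(-3870629, 1078822)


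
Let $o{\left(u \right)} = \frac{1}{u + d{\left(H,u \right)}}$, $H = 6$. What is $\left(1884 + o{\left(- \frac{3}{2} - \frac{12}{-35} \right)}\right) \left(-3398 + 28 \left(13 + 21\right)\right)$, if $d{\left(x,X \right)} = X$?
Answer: $- \frac{373183774}{81} \approx -4.6072 \cdot 10^{6}$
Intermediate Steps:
$o{\left(u \right)} = \frac{1}{2 u}$ ($o{\left(u \right)} = \frac{1}{u + u} = \frac{1}{2 u}$)
$\left(1884 + o{\left(- \frac{3}{2} - \frac{12}{-35} \right)}\right) \left(-3398 + 28 \left(13 + 21\right)\right) = \left(1884 + \frac{1}{2 \left(- \frac{3}{2} - \frac{12}{-35}\right)}\right) \left(-3398 + 28 \left(13 + 21\right)\right) = \left(1884 + \frac{1}{2 \left(\left(-3\right) \frac{1}{2} - - \frac{12}{35}\right)}\right) \left(-3398 + 28 \cdot 34\right) = \left(1884 + \frac{1}{2 \left(- \frac{3}{2} + \frac{12}{35}\right)}\right) \left(-3398 + 952\right) = \left(1884 + \frac{1}{2 \left(- \frac{81}{70}\right)}\right) \left(-2446\right) = \left(1884 + \frac{1}{2} \left(- \frac{70}{81}\right)\right) \left(-2446\right) = \left(1884 - \frac{35}{81}\right) \left(-2446\right) = \frac{152569}{81} \left(-2446\right) = - \frac{373183774}{81}$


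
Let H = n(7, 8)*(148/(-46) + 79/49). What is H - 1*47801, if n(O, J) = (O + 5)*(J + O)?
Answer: -54197347/1127 ≈ -48090.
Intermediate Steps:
n(O, J) = (5 + O)*(J + O)
H = -325620/1127 (H = (7**2 + 5*8 + 5*7 + 8*7)*(148/(-46) + 79/49) = (49 + 40 + 35 + 56)*(148*(-1/46) + 79*(1/49)) = 180*(-74/23 + 79/49) = 180*(-1809/1127) = -325620/1127 ≈ -288.93)
H - 1*47801 = -325620/1127 - 1*47801 = -325620/1127 - 47801 = -54197347/1127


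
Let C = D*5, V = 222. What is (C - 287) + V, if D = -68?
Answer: -405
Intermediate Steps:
C = -340 (C = -68*5 = -340)
(C - 287) + V = (-340 - 287) + 222 = -627 + 222 = -405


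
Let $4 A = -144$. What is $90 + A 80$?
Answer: $-2790$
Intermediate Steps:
$A = -36$ ($A = \frac{1}{4} \left(-144\right) = -36$)
$90 + A 80 = 90 - 2880 = -2790$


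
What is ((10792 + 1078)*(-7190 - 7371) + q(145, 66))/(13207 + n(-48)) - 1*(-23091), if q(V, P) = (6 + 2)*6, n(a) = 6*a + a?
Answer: 124365239/12871 ≈ 9662.4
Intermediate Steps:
n(a) = 7*a
q(V, P) = 48 (q(V, P) = 8*6 = 48)
((10792 + 1078)*(-7190 - 7371) + q(145, 66))/(13207 + n(-48)) - 1*(-23091) = ((10792 + 1078)*(-7190 - 7371) + 48)/(13207 + 7*(-48)) - 1*(-23091) = (11870*(-14561) + 48)/(13207 - 336) + 23091 = (-172839070 + 48)/12871 + 23091 = -172839022*1/12871 + 23091 = -172839022/12871 + 23091 = 124365239/12871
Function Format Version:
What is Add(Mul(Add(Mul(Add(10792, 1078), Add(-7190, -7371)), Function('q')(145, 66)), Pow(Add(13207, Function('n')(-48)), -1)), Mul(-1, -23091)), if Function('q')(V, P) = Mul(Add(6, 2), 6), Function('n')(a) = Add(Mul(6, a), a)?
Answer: Rational(124365239, 12871) ≈ 9662.4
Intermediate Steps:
Function('n')(a) = Mul(7, a)
Function('q')(V, P) = 48 (Function('q')(V, P) = Mul(8, 6) = 48)
Add(Mul(Add(Mul(Add(10792, 1078), Add(-7190, -7371)), Function('q')(145, 66)), Pow(Add(13207, Function('n')(-48)), -1)), Mul(-1, -23091)) = Add(Mul(Add(Mul(Add(10792, 1078), Add(-7190, -7371)), 48), Pow(Add(13207, Mul(7, -48)), -1)), Mul(-1, -23091)) = Add(Mul(Add(Mul(11870, -14561), 48), Pow(Add(13207, -336), -1)), 23091) = Add(Mul(Add(-172839070, 48), Pow(12871, -1)), 23091) = Add(Mul(-172839022, Rational(1, 12871)), 23091) = Add(Rational(-172839022, 12871), 23091) = Rational(124365239, 12871)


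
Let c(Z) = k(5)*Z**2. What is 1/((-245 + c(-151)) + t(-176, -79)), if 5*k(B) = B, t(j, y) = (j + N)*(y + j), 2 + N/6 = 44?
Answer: 1/3176 ≈ 0.00031486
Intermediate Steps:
N = 252 (N = -12 + 6*44 = -12 + 264 = 252)
t(j, y) = (252 + j)*(j + y) (t(j, y) = (j + 252)*(y + j) = (252 + j)*(j + y))
k(B) = B/5
c(Z) = Z**2 (c(Z) = ((1/5)*5)*Z**2 = 1*Z**2 = Z**2)
1/((-245 + c(-151)) + t(-176, -79)) = 1/((-245 + (-151)**2) + ((-176)**2 + 252*(-176) + 252*(-79) - 176*(-79))) = 1/((-245 + 22801) + (30976 - 44352 - 19908 + 13904)) = 1/(22556 - 19380) = 1/3176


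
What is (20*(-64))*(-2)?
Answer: 2560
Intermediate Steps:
(20*(-64))*(-2) = -1280*(-2) = 2560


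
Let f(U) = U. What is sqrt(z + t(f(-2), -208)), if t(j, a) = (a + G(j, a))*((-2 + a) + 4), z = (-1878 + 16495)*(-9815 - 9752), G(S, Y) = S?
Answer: I*sqrt(285967579) ≈ 16911.0*I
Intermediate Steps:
z = -286010839 (z = 14617*(-19567) = -286010839)
t(j, a) = (2 + a)*(a + j) (t(j, a) = (a + j)*((-2 + a) + 4) = (a + j)*(2 + a) = (2 + a)*(a + j))
sqrt(z + t(f(-2), -208)) = sqrt(-286010839 + ((-208)**2 + 2*(-208) + 2*(-2) - 208*(-2))) = sqrt(-286010839 + (43264 - 416 - 4 + 416)) = sqrt(-286010839 + 43260) = sqrt(-285967579) = I*sqrt(285967579)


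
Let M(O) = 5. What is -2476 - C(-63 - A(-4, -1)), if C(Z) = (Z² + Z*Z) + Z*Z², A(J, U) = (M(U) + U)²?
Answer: 478081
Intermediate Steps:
A(J, U) = (5 + U)²
C(Z) = Z³ + 2*Z² (C(Z) = (Z² + Z²) + Z³ = 2*Z² + Z³ = Z³ + 2*Z²)
-2476 - C(-63 - A(-4, -1)) = -2476 - (-63 - (5 - 1)²)²*(2 + (-63 - (5 - 1)²)) = -2476 - (-63 - 1*4²)²*(2 + (-63 - 1*4²)) = -2476 - (-63 - 1*16)²*(2 + (-63 - 1*16)) = -2476 - (-63 - 16)²*(2 + (-63 - 16)) = -2476 - (-79)²*(2 - 79) = -2476 - 6241*(-77) = -2476 - 1*(-480557) = -2476 + 480557 = 478081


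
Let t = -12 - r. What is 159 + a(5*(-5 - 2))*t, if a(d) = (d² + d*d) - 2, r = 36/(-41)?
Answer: -1109769/41 ≈ -27068.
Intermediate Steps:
r = -36/41 (r = 36*(-1/41) = -36/41 ≈ -0.87805)
t = -456/41 (t = -12 - 1*(-36/41) = -12 + 36/41 = -456/41 ≈ -11.122)
a(d) = -2 + 2*d² (a(d) = (d² + d²) - 2 = 2*d² - 2 = -2 + 2*d²)
159 + a(5*(-5 - 2))*t = 159 + (-2 + 2*(5*(-5 - 2))²)*(-456/41) = 159 + (-2 + 2*(5*(-7))²)*(-456/41) = 159 + (-2 + 2*(-35)²)*(-456/41) = 159 + (-2 + 2*1225)*(-456/41) = 159 + (-2 + 2450)*(-456/41) = 159 + 2448*(-456/41) = 159 - 1116288/41 = -1109769/41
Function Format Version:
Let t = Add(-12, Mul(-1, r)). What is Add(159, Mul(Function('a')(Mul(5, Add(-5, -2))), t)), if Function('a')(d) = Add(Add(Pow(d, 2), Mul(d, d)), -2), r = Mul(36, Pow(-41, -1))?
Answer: Rational(-1109769, 41) ≈ -27068.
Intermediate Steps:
r = Rational(-36, 41) (r = Mul(36, Rational(-1, 41)) = Rational(-36, 41) ≈ -0.87805)
t = Rational(-456, 41) (t = Add(-12, Mul(-1, Rational(-36, 41))) = Add(-12, Rational(36, 41)) = Rational(-456, 41) ≈ -11.122)
Function('a')(d) = Add(-2, Mul(2, Pow(d, 2))) (Function('a')(d) = Add(Add(Pow(d, 2), Pow(d, 2)), -2) = Add(Mul(2, Pow(d, 2)), -2) = Add(-2, Mul(2, Pow(d, 2))))
Add(159, Mul(Function('a')(Mul(5, Add(-5, -2))), t)) = Add(159, Mul(Add(-2, Mul(2, Pow(Mul(5, Add(-5, -2)), 2))), Rational(-456, 41))) = Add(159, Mul(Add(-2, Mul(2, Pow(Mul(5, -7), 2))), Rational(-456, 41))) = Add(159, Mul(Add(-2, Mul(2, Pow(-35, 2))), Rational(-456, 41))) = Add(159, Mul(Add(-2, Mul(2, 1225)), Rational(-456, 41))) = Add(159, Mul(Add(-2, 2450), Rational(-456, 41))) = Add(159, Mul(2448, Rational(-456, 41))) = Add(159, Rational(-1116288, 41)) = Rational(-1109769, 41)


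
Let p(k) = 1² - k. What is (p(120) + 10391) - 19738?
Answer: -9466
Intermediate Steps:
p(k) = 1 - k
(p(120) + 10391) - 19738 = ((1 - 1*120) + 10391) - 19738 = ((1 - 120) + 10391) - 19738 = (-119 + 10391) - 19738 = 10272 - 19738 = -9466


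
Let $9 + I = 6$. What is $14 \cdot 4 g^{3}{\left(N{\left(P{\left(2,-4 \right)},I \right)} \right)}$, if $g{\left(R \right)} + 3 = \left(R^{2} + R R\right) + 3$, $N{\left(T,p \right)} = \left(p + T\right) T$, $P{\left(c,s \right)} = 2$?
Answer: $28672$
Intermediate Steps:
$I = -3$ ($I = -9 + 6 = -3$)
$N{\left(T,p \right)} = T \left(T + p\right)$ ($N{\left(T,p \right)} = \left(T + p\right) T = T \left(T + p\right)$)
$g{\left(R \right)} = 2 R^{2}$ ($g{\left(R \right)} = -3 + \left(\left(R^{2} + R R\right) + 3\right) = -3 + \left(\left(R^{2} + R^{2}\right) + 3\right) = -3 + \left(2 R^{2} + 3\right) = -3 + \left(3 + 2 R^{2}\right) = 2 R^{2}$)
$14 \cdot 4 g^{3}{\left(N{\left(P{\left(2,-4 \right)},I \right)} \right)} = 14 \cdot 4 \left(2 \left(2 \left(2 - 3\right)\right)^{2}\right)^{3} = 56 \left(2 \left(2 \left(-1\right)\right)^{2}\right)^{3} = 56 \left(2 \left(-2\right)^{2}\right)^{3} = 56 \left(2 \cdot 4\right)^{3} = 56 \cdot 8^{3} = 56 \cdot 512 = 28672$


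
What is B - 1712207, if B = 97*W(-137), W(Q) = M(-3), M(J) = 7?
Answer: -1711528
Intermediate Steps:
W(Q) = 7
B = 679 (B = 97*7 = 679)
B - 1712207 = 679 - 1712207 = -1711528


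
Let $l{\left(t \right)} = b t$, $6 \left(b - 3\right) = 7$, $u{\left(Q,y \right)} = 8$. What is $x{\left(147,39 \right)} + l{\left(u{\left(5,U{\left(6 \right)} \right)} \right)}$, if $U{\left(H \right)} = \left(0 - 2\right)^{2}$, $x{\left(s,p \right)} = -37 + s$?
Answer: $\frac{430}{3} \approx 143.33$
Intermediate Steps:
$U{\left(H \right)} = 4$ ($U{\left(H \right)} = \left(-2\right)^{2} = 4$)
$b = \frac{25}{6}$ ($b = 3 + \frac{1}{6} \cdot 7 = 3 + \frac{7}{6} = \frac{25}{6} \approx 4.1667$)
$l{\left(t \right)} = \frac{25 t}{6}$
$x{\left(147,39 \right)} + l{\left(u{\left(5,U{\left(6 \right)} \right)} \right)} = \left(-37 + 147\right) + \frac{25}{6} \cdot 8 = 110 + \frac{100}{3} = \frac{430}{3}$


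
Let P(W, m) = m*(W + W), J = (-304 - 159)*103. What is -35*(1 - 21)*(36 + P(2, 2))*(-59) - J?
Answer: -1769511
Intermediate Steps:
J = -47689 (J = -463*103 = -47689)
P(W, m) = 2*W*m (P(W, m) = m*(2*W) = 2*W*m)
-35*(1 - 21)*(36 + P(2, 2))*(-59) - J = -35*(1 - 21)*(36 + 2*2*2)*(-59) - 1*(-47689) = -(-700)*(36 + 8)*(-59) + 47689 = -(-700)*44*(-59) + 47689 = -35*(-880)*(-59) + 47689 = 30800*(-59) + 47689 = -1817200 + 47689 = -1769511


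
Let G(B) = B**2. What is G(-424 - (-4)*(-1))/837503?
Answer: 183184/837503 ≈ 0.21873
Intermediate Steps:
G(-424 - (-4)*(-1))/837503 = (-424 - (-4)*(-1))**2/837503 = (-424 - 1*4)**2*(1/837503) = (-424 - 4)**2*(1/837503) = (-428)**2*(1/837503) = 183184*(1/837503) = 183184/837503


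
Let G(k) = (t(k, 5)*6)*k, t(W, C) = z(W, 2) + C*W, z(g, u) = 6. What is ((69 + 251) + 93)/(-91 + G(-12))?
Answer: 413/3797 ≈ 0.10877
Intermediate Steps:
t(W, C) = 6 + C*W
G(k) = k*(36 + 30*k) (G(k) = ((6 + 5*k)*6)*k = (36 + 30*k)*k = k*(36 + 30*k))
((69 + 251) + 93)/(-91 + G(-12)) = ((69 + 251) + 93)/(-91 + 6*(-12)*(6 + 5*(-12))) = (320 + 93)/(-91 + 6*(-12)*(6 - 60)) = 413/(-91 + 6*(-12)*(-54)) = 413/(-91 + 3888) = 413/3797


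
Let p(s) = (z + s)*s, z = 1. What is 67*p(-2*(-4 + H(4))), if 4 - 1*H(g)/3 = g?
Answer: 4824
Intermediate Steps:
H(g) = 12 - 3*g
p(s) = s*(1 + s) (p(s) = (1 + s)*s = s*(1 + s))
67*p(-2*(-4 + H(4))) = 67*((-2*(-4 + (12 - 3*4)))*(1 - 2*(-4 + (12 - 3*4)))) = 67*((-2*(-4 + (12 - 12)))*(1 - 2*(-4 + (12 - 12)))) = 67*((-2*(-4 + 0))*(1 - 2*(-4 + 0))) = 67*((-2*(-4))*(1 - 2*(-4))) = 67*(8*(1 + 8)) = 67*(8*9) = 67*72 = 4824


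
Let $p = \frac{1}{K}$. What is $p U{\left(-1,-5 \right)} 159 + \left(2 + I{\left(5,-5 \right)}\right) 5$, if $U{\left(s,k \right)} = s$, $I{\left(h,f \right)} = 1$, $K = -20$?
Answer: $\frac{459}{20} \approx 22.95$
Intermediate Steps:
$p = - \frac{1}{20}$ ($p = \frac{1}{-20} = - \frac{1}{20} \approx -0.05$)
$p U{\left(-1,-5 \right)} 159 + \left(2 + I{\left(5,-5 \right)}\right) 5 = \left(- \frac{1}{20}\right) \left(-1\right) 159 + \left(2 + 1\right) 5 = \frac{1}{20} \cdot 159 + 3 \cdot 5 = \frac{159}{20} + 15 = \frac{459}{20}$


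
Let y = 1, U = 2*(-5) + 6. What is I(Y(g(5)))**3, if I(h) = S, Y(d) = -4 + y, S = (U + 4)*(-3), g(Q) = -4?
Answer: 0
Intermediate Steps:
U = -4 (U = -10 + 6 = -4)
S = 0 (S = (-4 + 4)*(-3) = 0*(-3) = 0)
Y(d) = -3 (Y(d) = -4 + 1 = -3)
I(h) = 0
I(Y(g(5)))**3 = 0**3 = 0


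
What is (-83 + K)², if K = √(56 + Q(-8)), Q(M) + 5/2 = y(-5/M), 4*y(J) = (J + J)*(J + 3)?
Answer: 888785/128 - 249*√1554/8 ≈ 5716.7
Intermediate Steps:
y(J) = J*(3 + J)/2 (y(J) = ((J + J)*(J + 3))/4 = ((2*J)*(3 + J))/4 = (2*J*(3 + J))/4 = J*(3 + J)/2)
Q(M) = -5/2 - 5*(3 - 5/M)/(2*M) (Q(M) = -5/2 + (-5/M)*(3 - 5/M)/2 = -5/2 - 5*(3 - 5/M)/(2*M))
K = 3*√1554/16 (K = √(56 + (5/2)*(5 - 1*(-8)² - 3*(-8))/(-8)²) = √(56 + (5/2)*(1/64)*(5 - 1*64 + 24)) = √(56 + (5/2)*(1/64)*(5 - 64 + 24)) = √(56 + (5/2)*(1/64)*(-35)) = √(56 - 175/128) = √(6993/128) = 3*√1554/16 ≈ 7.3914)
(-83 + K)² = (-83 + 3*√1554/16)²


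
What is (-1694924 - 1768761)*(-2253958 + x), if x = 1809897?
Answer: 1538087424785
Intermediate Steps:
(-1694924 - 1768761)*(-2253958 + x) = (-1694924 - 1768761)*(-2253958 + 1809897) = -3463685*(-444061) = 1538087424785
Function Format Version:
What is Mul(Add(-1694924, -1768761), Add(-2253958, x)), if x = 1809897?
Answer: 1538087424785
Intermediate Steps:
Mul(Add(-1694924, -1768761), Add(-2253958, x)) = Mul(Add(-1694924, -1768761), Add(-2253958, 1809897)) = Mul(-3463685, -444061) = 1538087424785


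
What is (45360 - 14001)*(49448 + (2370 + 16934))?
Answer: 2155993968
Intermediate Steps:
(45360 - 14001)*(49448 + (2370 + 16934)) = 31359*(49448 + 19304) = 31359*68752 = 2155993968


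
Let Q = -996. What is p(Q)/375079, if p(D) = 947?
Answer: 947/375079 ≈ 0.0025248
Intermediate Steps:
p(Q)/375079 = 947/375079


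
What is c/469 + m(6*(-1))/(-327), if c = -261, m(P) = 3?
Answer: -28918/51121 ≈ -0.56568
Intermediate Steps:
c/469 + m(6*(-1))/(-327) = -261/469 + 3/(-327) = -261*1/469 + 3*(-1/327) = -261/469 - 1/109 = -28918/51121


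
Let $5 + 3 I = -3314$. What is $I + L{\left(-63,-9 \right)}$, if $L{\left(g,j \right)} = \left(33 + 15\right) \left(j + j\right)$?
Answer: $- \frac{5911}{3} \approx -1970.3$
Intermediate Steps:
$I = - \frac{3319}{3}$ ($I = - \frac{5}{3} + \frac{1}{3} \left(-3314\right) = - \frac{5}{3} - \frac{3314}{3} = - \frac{3319}{3} \approx -1106.3$)
$L{\left(g,j \right)} = 96 j$ ($L{\left(g,j \right)} = 48 \cdot 2 j = 96 j$)
$I + L{\left(-63,-9 \right)} = - \frac{3319}{3} + 96 \left(-9\right) = - \frac{3319}{3} - 864 = - \frac{5911}{3}$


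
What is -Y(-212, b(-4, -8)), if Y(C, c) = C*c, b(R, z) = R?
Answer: -848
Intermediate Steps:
-Y(-212, b(-4, -8)) = -(-212)*(-4) = -1*848 = -848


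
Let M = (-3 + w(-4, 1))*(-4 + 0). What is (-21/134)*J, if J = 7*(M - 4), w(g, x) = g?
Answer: -1764/67 ≈ -26.328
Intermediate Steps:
M = 28 (M = (-3 - 4)*(-4 + 0) = -7*(-4) = 28)
J = 168 (J = 7*(28 - 4) = 7*24 = 168)
(-21/134)*J = -21/134*168 = -1764/67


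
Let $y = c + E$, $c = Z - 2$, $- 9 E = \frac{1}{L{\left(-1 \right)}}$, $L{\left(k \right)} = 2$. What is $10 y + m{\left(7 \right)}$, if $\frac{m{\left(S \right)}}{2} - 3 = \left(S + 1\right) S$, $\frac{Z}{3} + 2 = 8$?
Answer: $\frac{2497}{9} \approx 277.44$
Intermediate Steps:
$Z = 18$ ($Z = -6 + 3 \cdot 8 = -6 + 24 = 18$)
$m{\left(S \right)} = 6 + 2 S \left(1 + S\right)$ ($m{\left(S \right)} = 6 + 2 \left(S + 1\right) S = 6 + 2 \left(1 + S\right) S = 6 + 2 S \left(1 + S\right)$)
$E = - \frac{1}{18}$ ($E = - \frac{1}{9 \cdot 2} = \left(- \frac{1}{9}\right) \frac{1}{2} = - \frac{1}{18} \approx -0.055556$)
$c = 16$ ($c = 18 - 2 = 16$)
$y = \frac{287}{18}$ ($y = 16 - \frac{1}{18} = \frac{287}{18} \approx 15.944$)
$10 y + m{\left(7 \right)} = 10 \cdot \frac{287}{18} + \left(6 + 2 \cdot 7 + 2 \cdot 7^{2}\right) = \frac{1435}{9} + \left(6 + 14 + 2 \cdot 49\right) = \frac{1435}{9} + \left(6 + 14 + 98\right) = \frac{1435}{9} + 118 = \frac{2497}{9}$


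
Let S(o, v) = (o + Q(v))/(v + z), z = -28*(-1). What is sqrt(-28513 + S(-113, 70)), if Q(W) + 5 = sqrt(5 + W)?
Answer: sqrt(-5588784 + 10*sqrt(3))/14 ≈ 168.86*I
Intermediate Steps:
Q(W) = -5 + sqrt(5 + W)
z = 28
S(o, v) = (-5 + o + sqrt(5 + v))/(28 + v) (S(o, v) = (o + (-5 + sqrt(5 + v)))/(v + 28) = (-5 + o + sqrt(5 + v))/(28 + v))
sqrt(-28513 + S(-113, 70)) = sqrt(-28513 + (-5 - 113 + sqrt(5 + 70))/(28 + 70)) = sqrt(-28513 + (-5 - 113 + sqrt(75))/98) = sqrt(-28513 + (-5 - 113 + 5*sqrt(3))/98) = sqrt(-28513 + (-118 + 5*sqrt(3))/98) = sqrt(-28513 + (-59/49 + 5*sqrt(3)/98)) = sqrt(-1397196/49 + 5*sqrt(3)/98)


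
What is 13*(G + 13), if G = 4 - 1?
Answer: 208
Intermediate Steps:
G = 3
13*(G + 13) = 13*(3 + 13) = 13*16 = 208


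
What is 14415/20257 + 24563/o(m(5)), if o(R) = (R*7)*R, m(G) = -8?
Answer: 72004373/1296448 ≈ 55.540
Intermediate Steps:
o(R) = 7*R**2 (o(R) = (7*R)*R = 7*R**2)
14415/20257 + 24563/o(m(5)) = 14415/20257 + 24563/((7*(-8)**2)) = 14415*(1/20257) + 24563/((7*64)) = 14415/20257 + 24563/448 = 14415/20257 + 24563*(1/448) = 14415/20257 + 3509/64 = 72004373/1296448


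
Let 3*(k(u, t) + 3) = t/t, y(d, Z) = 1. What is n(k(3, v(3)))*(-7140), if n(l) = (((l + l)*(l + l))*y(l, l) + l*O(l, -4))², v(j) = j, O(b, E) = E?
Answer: -294891520/27 ≈ -1.0922e+7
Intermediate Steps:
k(u, t) = -8/3 (k(u, t) = -3 + (t/t)/3 = -3 + (⅓)*1 = -3 + ⅓ = -8/3)
n(l) = (-4*l + 4*l²)² (n(l) = (((l + l)*(l + l))*1 + l*(-4))² = (((2*l)*(2*l))*1 - 4*l)² = ((4*l²)*1 - 4*l)² = (4*l² - 4*l)² = (-4*l + 4*l²)²)
n(k(3, v(3)))*(-7140) = (16*(-8/3)²*(-1 - 8/3)²)*(-7140) = (16*(64/9)*(-11/3)²)*(-7140) = (16*(64/9)*(121/9))*(-7140) = (123904/81)*(-7140) = -294891520/27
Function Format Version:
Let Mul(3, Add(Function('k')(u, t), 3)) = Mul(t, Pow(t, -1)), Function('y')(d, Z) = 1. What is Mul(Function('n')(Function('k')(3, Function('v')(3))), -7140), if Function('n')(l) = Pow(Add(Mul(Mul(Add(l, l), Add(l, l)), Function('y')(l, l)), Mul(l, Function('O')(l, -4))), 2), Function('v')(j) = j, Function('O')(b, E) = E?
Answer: Rational(-294891520, 27) ≈ -1.0922e+7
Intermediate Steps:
Function('k')(u, t) = Rational(-8, 3) (Function('k')(u, t) = Add(-3, Mul(Rational(1, 3), Mul(t, Pow(t, -1)))) = Add(-3, Mul(Rational(1, 3), 1)) = Add(-3, Rational(1, 3)) = Rational(-8, 3))
Function('n')(l) = Pow(Add(Mul(-4, l), Mul(4, Pow(l, 2))), 2) (Function('n')(l) = Pow(Add(Mul(Mul(Add(l, l), Add(l, l)), 1), Mul(l, -4)), 2) = Pow(Add(Mul(Mul(Mul(2, l), Mul(2, l)), 1), Mul(-4, l)), 2) = Pow(Add(Mul(Mul(4, Pow(l, 2)), 1), Mul(-4, l)), 2) = Pow(Add(Mul(4, Pow(l, 2)), Mul(-4, l)), 2) = Pow(Add(Mul(-4, l), Mul(4, Pow(l, 2))), 2))
Mul(Function('n')(Function('k')(3, Function('v')(3))), -7140) = Mul(Mul(16, Pow(Rational(-8, 3), 2), Pow(Add(-1, Rational(-8, 3)), 2)), -7140) = Mul(Mul(16, Rational(64, 9), Pow(Rational(-11, 3), 2)), -7140) = Mul(Mul(16, Rational(64, 9), Rational(121, 9)), -7140) = Mul(Rational(123904, 81), -7140) = Rational(-294891520, 27)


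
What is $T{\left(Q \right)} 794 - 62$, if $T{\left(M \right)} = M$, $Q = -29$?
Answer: $-23088$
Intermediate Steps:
$T{\left(Q \right)} 794 - 62 = \left(-29\right) 794 - 62 = -23026 - 62 = -23088$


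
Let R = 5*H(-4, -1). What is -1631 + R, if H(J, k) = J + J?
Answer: -1671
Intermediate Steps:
H(J, k) = 2*J
R = -40 (R = 5*(2*(-4)) = 5*(-8) = -40)
-1631 + R = -1631 - 40 = -1671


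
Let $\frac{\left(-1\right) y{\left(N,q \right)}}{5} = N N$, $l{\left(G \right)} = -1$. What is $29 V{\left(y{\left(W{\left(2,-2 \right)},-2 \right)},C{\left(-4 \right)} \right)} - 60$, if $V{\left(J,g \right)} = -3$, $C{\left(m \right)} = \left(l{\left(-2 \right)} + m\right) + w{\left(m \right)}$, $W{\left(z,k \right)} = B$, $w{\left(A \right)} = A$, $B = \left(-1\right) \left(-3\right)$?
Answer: $-147$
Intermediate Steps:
$B = 3$
$W{\left(z,k \right)} = 3$
$y{\left(N,q \right)} = - 5 N^{2}$ ($y{\left(N,q \right)} = - 5 N N = - 5 N^{2}$)
$C{\left(m \right)} = -1 + 2 m$ ($C{\left(m \right)} = \left(-1 + m\right) + m = -1 + 2 m$)
$29 V{\left(y{\left(W{\left(2,-2 \right)},-2 \right)},C{\left(-4 \right)} \right)} - 60 = 29 \left(-3\right) - 60 = -87 - 60 = -147$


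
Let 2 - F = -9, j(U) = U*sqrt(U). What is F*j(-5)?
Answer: -55*I*sqrt(5) ≈ -122.98*I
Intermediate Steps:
j(U) = U**(3/2)
F = 11 (F = 2 - 1*(-9) = 2 + 9 = 11)
F*j(-5) = 11*(-5)**(3/2) = 11*(-5*I*sqrt(5)) = -55*I*sqrt(5)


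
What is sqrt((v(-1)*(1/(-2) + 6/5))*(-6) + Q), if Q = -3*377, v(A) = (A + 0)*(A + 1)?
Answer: I*sqrt(1131) ≈ 33.63*I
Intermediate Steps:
v(A) = A*(1 + A)
Q = -1131
sqrt((v(-1)*(1/(-2) + 6/5))*(-6) + Q) = sqrt(((-(1 - 1))*(1/(-2) + 6/5))*(-6) - 1131) = sqrt(((-1*0)*(1*(-1/2) + 6*(1/5)))*(-6) - 1131) = sqrt((0*(-1/2 + 6/5))*(-6) - 1131) = sqrt((0*(7/10))*(-6) - 1131) = sqrt(0*(-6) - 1131) = sqrt(0 - 1131) = sqrt(-1131) = I*sqrt(1131)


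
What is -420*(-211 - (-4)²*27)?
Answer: 270060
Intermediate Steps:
-420*(-211 - (-4)²*27) = -420*(-211 - 16*27) = -420*(-211 - 1*432) = -420*(-211 - 432) = -420*(-643) = 270060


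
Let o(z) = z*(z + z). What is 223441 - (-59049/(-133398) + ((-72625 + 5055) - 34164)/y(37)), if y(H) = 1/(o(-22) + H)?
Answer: 1518752690681/14822 ≈ 1.0247e+8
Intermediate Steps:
o(z) = 2*z² (o(z) = z*(2*z) = 2*z²)
y(H) = 1/(968 + H) (y(H) = 1/(2*(-22)² + H) = 1/(2*484 + H) = 1/(968 + H))
223441 - (-59049/(-133398) + ((-72625 + 5055) - 34164)/y(37)) = 223441 - (-59049/(-133398) + ((-72625 + 5055) - 34164)/(1/(968 + 37))) = 223441 - (-59049*(-1/133398) + (-67570 - 34164)/(1/1005)) = 223441 - (6561/14822 - 101734/1/1005) = 223441 - (6561/14822 - 101734*1005) = 223441 - (6561/14822 - 102242670) = 223441 - 1*(-1515440848179/14822) = 223441 + 1515440848179/14822 = 1518752690681/14822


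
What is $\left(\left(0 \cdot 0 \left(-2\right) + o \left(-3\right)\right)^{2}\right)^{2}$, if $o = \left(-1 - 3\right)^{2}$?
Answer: $5308416$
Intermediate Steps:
$o = 16$ ($o = \left(-4\right)^{2} = 16$)
$\left(\left(0 \cdot 0 \left(-2\right) + o \left(-3\right)\right)^{2}\right)^{2} = \left(\left(0 \cdot 0 \left(-2\right) + 16 \left(-3\right)\right)^{2}\right)^{2} = \left(\left(0 \left(-2\right) - 48\right)^{2}\right)^{2} = \left(\left(0 - 48\right)^{2}\right)^{2} = \left(\left(-48\right)^{2}\right)^{2} = 2304^{2} = 5308416$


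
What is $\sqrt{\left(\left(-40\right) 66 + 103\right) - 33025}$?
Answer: $i \sqrt{35562} \approx 188.58 i$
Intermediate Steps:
$\sqrt{\left(\left(-40\right) 66 + 103\right) - 33025} = \sqrt{\left(-2640 + 103\right) - 33025} = \sqrt{-2537 - 33025} = \sqrt{-35562} = i \sqrt{35562}$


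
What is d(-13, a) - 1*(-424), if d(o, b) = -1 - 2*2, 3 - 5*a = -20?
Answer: 419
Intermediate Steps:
a = 23/5 (a = ⅗ - ⅕*(-20) = ⅗ + 4 = 23/5 ≈ 4.6000)
d(o, b) = -5 (d(o, b) = -1 - 4 = -5)
d(-13, a) - 1*(-424) = -5 - 1*(-424) = -5 + 424 = 419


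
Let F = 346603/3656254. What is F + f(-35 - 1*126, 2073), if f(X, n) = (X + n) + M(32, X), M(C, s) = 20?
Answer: 7064229331/3656254 ≈ 1932.1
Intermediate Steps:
f(X, n) = 20 + X + n (f(X, n) = (X + n) + 20 = 20 + X + n)
F = 346603/3656254 (F = 346603*(1/3656254) = 346603/3656254 ≈ 0.094797)
F + f(-35 - 1*126, 2073) = 346603/3656254 + (20 + (-35 - 1*126) + 2073) = 346603/3656254 + (20 + (-35 - 126) + 2073) = 346603/3656254 + (20 - 161 + 2073) = 346603/3656254 + 1932 = 7064229331/3656254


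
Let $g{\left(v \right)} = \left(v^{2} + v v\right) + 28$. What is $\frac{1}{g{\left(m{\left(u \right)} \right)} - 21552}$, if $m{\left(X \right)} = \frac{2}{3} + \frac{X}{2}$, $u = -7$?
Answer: $- \frac{18}{387143} \approx -4.6494 \cdot 10^{-5}$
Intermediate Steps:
$m{\left(X \right)} = \frac{2}{3} + \frac{X}{2}$ ($m{\left(X \right)} = 2 \cdot \frac{1}{3} + X \frac{1}{2} = \frac{2}{3} + \frac{X}{2}$)
$g{\left(v \right)} = 28 + 2 v^{2}$ ($g{\left(v \right)} = \left(v^{2} + v^{2}\right) + 28 = 2 v^{2} + 28 = 28 + 2 v^{2}$)
$\frac{1}{g{\left(m{\left(u \right)} \right)} - 21552} = \frac{1}{\left(28 + 2 \left(\frac{2}{3} + \frac{1}{2} \left(-7\right)\right)^{2}\right) - 21552} = \frac{1}{\left(28 + 2 \left(\frac{2}{3} - \frac{7}{2}\right)^{2}\right) - 21552} = \frac{1}{\left(28 + 2 \left(- \frac{17}{6}\right)^{2}\right) - 21552} = \frac{1}{\left(28 + 2 \cdot \frac{289}{36}\right) - 21552} = \frac{1}{\left(28 + \frac{289}{18}\right) - 21552} = \frac{1}{\frac{793}{18} - 21552} = \frac{1}{- \frac{387143}{18}} = - \frac{18}{387143}$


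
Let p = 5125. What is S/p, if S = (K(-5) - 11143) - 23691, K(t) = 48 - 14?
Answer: -1392/205 ≈ -6.7902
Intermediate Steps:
K(t) = 34
S = -34800 (S = (34 - 11143) - 23691 = -11109 - 23691 = -34800)
S/p = -34800/5125 = -34800*1/5125 = -1392/205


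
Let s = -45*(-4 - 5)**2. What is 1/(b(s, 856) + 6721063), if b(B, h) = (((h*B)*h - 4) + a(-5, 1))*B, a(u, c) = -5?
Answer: 1/9735155568268 ≈ 1.0272e-13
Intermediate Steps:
s = -3645 (s = -45*(-9)**2 = -45*81 = -3645)
b(B, h) = B*(-9 + B*h**2) (b(B, h) = (((h*B)*h - 4) - 5)*B = (((B*h)*h - 4) - 5)*B = ((B*h**2 - 4) - 5)*B = ((-4 + B*h**2) - 5)*B = (-9 + B*h**2)*B = B*(-9 + B*h**2))
1/(b(s, 856) + 6721063) = 1/(-3645*(-9 - 3645*856**2) + 6721063) = 1/(-3645*(-9 - 3645*732736) + 6721063) = 1/(-3645*(-9 - 2670822720) + 6721063) = 1/(-3645*(-2670822729) + 6721063) = 1/(9735148847205 + 6721063) = 1/9735155568268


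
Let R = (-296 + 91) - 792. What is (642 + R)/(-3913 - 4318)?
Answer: 355/8231 ≈ 0.043130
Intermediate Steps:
R = -997 (R = -205 - 792 = -997)
(642 + R)/(-3913 - 4318) = (642 - 997)/(-3913 - 4318) = -355/(-8231) = -355*(-1/8231) = 355/8231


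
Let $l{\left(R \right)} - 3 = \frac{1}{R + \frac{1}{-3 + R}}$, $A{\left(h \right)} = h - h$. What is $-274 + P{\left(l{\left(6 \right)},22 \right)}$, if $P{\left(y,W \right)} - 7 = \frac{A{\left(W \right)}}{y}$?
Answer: $-267$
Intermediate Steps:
$A{\left(h \right)} = 0$
$l{\left(R \right)} = 3 + \frac{1}{R + \frac{1}{-3 + R}}$
$P{\left(y,W \right)} = 7$ ($P{\left(y,W \right)} = 7 + \frac{0}{y} = 7 + 0 = 7$)
$-274 + P{\left(l{\left(6 \right)},22 \right)} = -274 + 7 = -267$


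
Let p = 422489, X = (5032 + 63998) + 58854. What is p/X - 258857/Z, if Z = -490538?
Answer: 120175288835/31365980796 ≈ 3.8314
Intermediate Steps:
X = 127884 (X = 69030 + 58854 = 127884)
p/X - 258857/Z = 422489/127884 - 258857/(-490538) = 422489*(1/127884) - 258857*(-1/490538) = 422489/127884 + 258857/490538 = 120175288835/31365980796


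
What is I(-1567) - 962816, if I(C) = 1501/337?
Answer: -324467491/337 ≈ -9.6281e+5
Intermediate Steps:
I(C) = 1501/337 (I(C) = 1501*(1/337) = 1501/337)
I(-1567) - 962816 = 1501/337 - 962816 = -324467491/337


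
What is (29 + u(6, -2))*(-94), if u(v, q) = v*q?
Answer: -1598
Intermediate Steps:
u(v, q) = q*v
(29 + u(6, -2))*(-94) = (29 - 2*6)*(-94) = (29 - 12)*(-94) = 17*(-94) = -1598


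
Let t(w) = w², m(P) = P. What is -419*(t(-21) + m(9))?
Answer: -188550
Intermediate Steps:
-419*(t(-21) + m(9)) = -419*((-21)² + 9) = -419*(441 + 9) = -419*450 = -188550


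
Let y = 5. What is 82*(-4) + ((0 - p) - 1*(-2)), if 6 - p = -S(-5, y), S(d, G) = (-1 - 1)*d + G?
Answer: -347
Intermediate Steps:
S(d, G) = G - 2*d (S(d, G) = -2*d + G = G - 2*d)
p = 21 (p = 6 - (-1)*(5 - 2*(-5)) = 6 - (-1)*(5 + 10) = 6 - (-1)*15 = 6 - 1*(-15) = 6 + 15 = 21)
82*(-4) + ((0 - p) - 1*(-2)) = 82*(-4) + ((0 - 1*21) - 1*(-2)) = -328 + ((0 - 21) + 2) = -328 + (-21 + 2) = -328 - 19 = -347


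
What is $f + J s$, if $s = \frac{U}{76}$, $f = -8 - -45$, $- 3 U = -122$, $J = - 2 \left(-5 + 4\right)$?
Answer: $\frac{2170}{57} \approx 38.07$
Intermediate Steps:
$J = 2$ ($J = \left(-2\right) \left(-1\right) = 2$)
$U = \frac{122}{3}$ ($U = \left(- \frac{1}{3}\right) \left(-122\right) = \frac{122}{3} \approx 40.667$)
$f = 37$ ($f = -8 + 45 = 37$)
$s = \frac{61}{114}$ ($s = \frac{122}{3 \cdot 76} = \frac{122}{3} \cdot \frac{1}{76} = \frac{61}{114} \approx 0.53509$)
$f + J s = 37 + 2 \cdot \frac{61}{114} = 37 + \frac{61}{57} = \frac{2170}{57}$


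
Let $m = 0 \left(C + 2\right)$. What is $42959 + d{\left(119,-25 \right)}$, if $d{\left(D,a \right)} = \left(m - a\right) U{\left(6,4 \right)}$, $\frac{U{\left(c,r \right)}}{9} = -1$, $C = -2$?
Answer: $42734$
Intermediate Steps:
$U{\left(c,r \right)} = -9$ ($U{\left(c,r \right)} = 9 \left(-1\right) = -9$)
$m = 0$ ($m = 0 \left(-2 + 2\right) = 0 \cdot 0 = 0$)
$d{\left(D,a \right)} = 9 a$ ($d{\left(D,a \right)} = \left(0 - a\right) \left(-9\right) = - a \left(-9\right) = 9 a$)
$42959 + d{\left(119,-25 \right)} = 42959 + 9 \left(-25\right) = 42959 - 225 = 42734$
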